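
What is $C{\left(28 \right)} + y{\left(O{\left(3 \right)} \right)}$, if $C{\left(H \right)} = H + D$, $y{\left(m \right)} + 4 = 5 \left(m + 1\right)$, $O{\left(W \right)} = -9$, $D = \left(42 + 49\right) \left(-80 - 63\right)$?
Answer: $-13029$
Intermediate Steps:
$D = -13013$ ($D = 91 \left(-143\right) = -13013$)
$y{\left(m \right)} = 1 + 5 m$ ($y{\left(m \right)} = -4 + 5 \left(m + 1\right) = -4 + 5 \left(1 + m\right) = -4 + \left(5 + 5 m\right) = 1 + 5 m$)
$C{\left(H \right)} = -13013 + H$ ($C{\left(H \right)} = H - 13013 = -13013 + H$)
$C{\left(28 \right)} + y{\left(O{\left(3 \right)} \right)} = \left(-13013 + 28\right) + \left(1 + 5 \left(-9\right)\right) = -12985 + \left(1 - 45\right) = -12985 - 44 = -13029$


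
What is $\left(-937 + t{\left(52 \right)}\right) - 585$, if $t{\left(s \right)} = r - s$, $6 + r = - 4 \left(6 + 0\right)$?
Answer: $-1604$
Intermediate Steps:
$r = -30$ ($r = -6 - 4 \left(6 + 0\right) = -6 - 24 = -30$)
$t{\left(s \right)} = -30 - s$
$\left(-937 + t{\left(52 \right)}\right) - 585 = \left(-937 - 82\right) - 585 = -1019 - 585 = -1604$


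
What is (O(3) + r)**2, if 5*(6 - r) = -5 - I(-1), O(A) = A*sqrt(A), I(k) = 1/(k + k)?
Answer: 7461/100 + 207*sqrt(3)/5 ≈ 146.32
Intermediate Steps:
I(k) = 1/(2*k)
O(A) = A**(3/2)
r = 69/10 (r = 6 - (-5 - 1/(2*(-1)))/5 = 6 - (-5 - (-1)/2)/5 = 6 - (-5 - 1*(-1/2))/5 = 6 - (-5 + 1/2)/5 = 6 - 1/5*(-9/2) = 6 + 9/10 = 69/10 ≈ 6.9000)
(O(3) + r)**2 = (3**(3/2) + 69/10)**2 = (3*sqrt(3) + 69/10)**2 = (69/10 + 3*sqrt(3))**2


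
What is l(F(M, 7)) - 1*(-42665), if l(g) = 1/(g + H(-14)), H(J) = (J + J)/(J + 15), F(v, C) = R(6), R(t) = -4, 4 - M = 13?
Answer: 1365279/32 ≈ 42665.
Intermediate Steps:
M = -9 (M = 4 - 1*13 = 4 - 13 = -9)
F(v, C) = -4
H(J) = 2*J/(15 + J) (H(J) = (2*J)/(15 + J) = 2*J/(15 + J))
l(g) = 1/(-28 + g) (l(g) = 1/(g + 2*(-14)/(15 - 14)) = 1/(g + 2*(-14)/1) = 1/(g + 2*(-14)*1) = 1/(g - 28) = 1/(-28 + g))
l(F(M, 7)) - 1*(-42665) = 1/(-28 - 4) - 1*(-42665) = 1/(-32) + 42665 = -1/32 + 42665 = 1365279/32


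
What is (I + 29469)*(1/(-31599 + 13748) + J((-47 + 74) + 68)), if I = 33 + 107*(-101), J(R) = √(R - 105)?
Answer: -18695/17851 + 18695*I*√10 ≈ -1.0473 + 59119.0*I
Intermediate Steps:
J(R) = √(-105 + R)
I = -10774 (I = 33 - 10807 = -10774)
(I + 29469)*(1/(-31599 + 13748) + J((-47 + 74) + 68)) = (-10774 + 29469)*(1/(-31599 + 13748) + √(-105 + ((-47 + 74) + 68))) = 18695*(1/(-17851) + √(-105 + (27 + 68))) = 18695*(-1/17851 + √(-105 + 95)) = 18695*(-1/17851 + √(-10)) = 18695*(-1/17851 + I*√10) = -18695/17851 + 18695*I*√10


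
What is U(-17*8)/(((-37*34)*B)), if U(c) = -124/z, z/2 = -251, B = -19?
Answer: 31/2999701 ≈ 1.0334e-5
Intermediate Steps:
z = -502 (z = 2*(-251) = -502)
U(c) = 62/251 (U(c) = -124/(-502) = -124*(-1/502) = 62/251)
U(-17*8)/(((-37*34)*B)) = 62/(251*((-37*34*(-19)))) = 62/(251*((-1258*(-19)))) = (62/251)/23902 = (62/251)*(1/23902) = 31/2999701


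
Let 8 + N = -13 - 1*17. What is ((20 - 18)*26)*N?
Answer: -1976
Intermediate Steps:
N = -38 (N = -8 + (-13 - 1*17) = -8 + (-13 - 17) = -8 - 30 = -38)
((20 - 18)*26)*N = ((20 - 18)*26)*(-38) = (2*26)*(-38) = 52*(-38) = -1976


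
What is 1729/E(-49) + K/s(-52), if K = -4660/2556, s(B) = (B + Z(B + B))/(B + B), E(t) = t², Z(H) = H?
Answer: -325691/657531 ≈ -0.49532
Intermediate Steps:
s(B) = 3/2 (s(B) = (B + (B + B))/(B + B) = (B + 2*B)/((2*B)) = (3*B)*(1/(2*B)) = 3/2)
K = -1165/639 (K = -4660*1/2556 = -1165/639 ≈ -1.8232)
1729/E(-49) + K/s(-52) = 1729/((-49)²) - 1165/(639*3/2) = 1729/2401 - 1165/639*⅔ = 1729*(1/2401) - 2330/1917 = 247/343 - 2330/1917 = -325691/657531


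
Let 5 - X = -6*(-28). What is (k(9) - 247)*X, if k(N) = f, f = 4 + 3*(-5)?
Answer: 42054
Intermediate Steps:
X = -163 (X = 5 - (-6)*(-28) = 5 - 1*168 = 5 - 168 = -163)
f = -11 (f = 4 - 15 = -11)
k(N) = -11
(k(9) - 247)*X = (-11 - 247)*(-163) = -258*(-163) = 42054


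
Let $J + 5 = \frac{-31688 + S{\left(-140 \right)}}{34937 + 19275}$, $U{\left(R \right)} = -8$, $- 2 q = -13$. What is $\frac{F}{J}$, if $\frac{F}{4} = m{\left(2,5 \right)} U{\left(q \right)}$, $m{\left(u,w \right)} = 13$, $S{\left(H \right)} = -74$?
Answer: $\frac{867392}{11647} \approx 74.473$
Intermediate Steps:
$q = \frac{13}{2}$ ($q = \left(- \frac{1}{2}\right) \left(-13\right) = \frac{13}{2} \approx 6.5$)
$J = - \frac{151411}{27106}$ ($J = -5 + \frac{-31688 - 74}{34937 + 19275} = -5 - \frac{31762}{54212} = -5 - \frac{15881}{27106} = - \frac{151411}{27106} \approx -5.5859$)
$F = -416$ ($F = 4 \cdot 13 \left(-8\right) = 4 \left(-104\right) = -416$)
$\frac{F}{J} = - \frac{416}{- \frac{151411}{27106}} = \left(-416\right) \left(- \frac{27106}{151411}\right) = \frac{867392}{11647}$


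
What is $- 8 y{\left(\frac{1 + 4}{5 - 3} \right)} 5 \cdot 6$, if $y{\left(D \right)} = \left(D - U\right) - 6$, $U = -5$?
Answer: $-360$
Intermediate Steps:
$y{\left(D \right)} = -1 + D$ ($y{\left(D \right)} = \left(D - -5\right) - 6 = \left(D + 5\right) - 6 = \left(5 + D\right) - 6 = -1 + D$)
$- 8 y{\left(\frac{1 + 4}{5 - 3} \right)} 5 \cdot 6 = - 8 \left(-1 + \frac{1 + 4}{5 - 3}\right) 5 \cdot 6 = - 8 \left(-1 + \frac{5}{2}\right) 30 = \left(-8\right) \frac{3}{2} \cdot 30 = \left(-12\right) 30 = -360$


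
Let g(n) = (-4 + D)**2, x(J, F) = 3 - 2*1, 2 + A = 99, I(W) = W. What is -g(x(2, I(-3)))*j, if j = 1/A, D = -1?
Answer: -25/97 ≈ -0.25773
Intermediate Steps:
A = 97 (A = -2 + 99 = 97)
x(J, F) = 1 (x(J, F) = 3 - 2 = 1)
g(n) = 25 (g(n) = (-4 - 1)**2 = (-5)**2 = 25)
j = 1/97 ≈ 0.010309
-g(x(2, I(-3)))*j = -25/97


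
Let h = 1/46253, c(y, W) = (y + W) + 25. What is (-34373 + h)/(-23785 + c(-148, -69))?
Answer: 1589854368/1109008181 ≈ 1.4336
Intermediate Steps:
c(y, W) = 25 + W + y (c(y, W) = (W + y) + 25 = 25 + W + y)
h = 1/46253 ≈ 2.1620e-5
(-34373 + h)/(-23785 + c(-148, -69)) = (-34373 + 1/46253)/(-23785 + (25 - 69 - 148)) = -1589854368/(46253*(-23785 - 192)) = -1589854368/46253/(-23977) = -1589854368/46253*(-1/23977) = 1589854368/1109008181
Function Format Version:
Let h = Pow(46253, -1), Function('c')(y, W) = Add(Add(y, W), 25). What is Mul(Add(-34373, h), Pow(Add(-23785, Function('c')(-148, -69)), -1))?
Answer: Rational(1589854368, 1109008181) ≈ 1.4336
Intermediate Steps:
Function('c')(y, W) = Add(25, W, y) (Function('c')(y, W) = Add(Add(W, y), 25) = Add(25, W, y))
h = Rational(1, 46253) ≈ 2.1620e-5
Mul(Add(-34373, h), Pow(Add(-23785, Function('c')(-148, -69)), -1)) = Mul(Add(-34373, Rational(1, 46253)), Pow(Add(-23785, Add(25, -69, -148)), -1)) = Mul(Rational(-1589854368, 46253), Pow(Add(-23785, -192), -1)) = Mul(Rational(-1589854368, 46253), Pow(-23977, -1)) = Mul(Rational(-1589854368, 46253), Rational(-1, 23977)) = Rational(1589854368, 1109008181)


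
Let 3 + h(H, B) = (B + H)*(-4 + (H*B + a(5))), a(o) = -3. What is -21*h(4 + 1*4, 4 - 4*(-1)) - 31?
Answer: -19120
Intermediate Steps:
h(H, B) = -3 + (-7 + B*H)*(B + H) (h(H, B) = -3 + (B + H)*(-4 + (H*B - 3)) = -3 + (B + H)*(-4 + (B*H - 3)) = -3 + (B + H)*(-4 + (-3 + B*H)) = -3 + (B + H)*(-7 + B*H) = -3 + (-7 + B*H)*(B + H))
-21*h(4 + 1*4, 4 - 4*(-1)) - 31 = -21*(-3 - 7*(4 - 4*(-1)) - 7*(4 + 1*4) + (4 - 4*(-1))*(4 + 1*4)² + (4 + 1*4)*(4 - 4*(-1))²) - 31 = -21*(-3 - 7*(4 + 4) - 7*(4 + 4) + (4 + 4)*(4 + 4)² + (4 + 4)*(4 + 4)²) - 31 = -21*(-3 - 7*8 - 7*8 + 8*8² + 8*8²) - 31 = -21*(-3 - 56 - 56 + 8*64 + 8*64) - 31 = -21*(-3 - 56 - 56 + 512 + 512) - 31 = -21*909 - 31 = -19089 - 31 = -19120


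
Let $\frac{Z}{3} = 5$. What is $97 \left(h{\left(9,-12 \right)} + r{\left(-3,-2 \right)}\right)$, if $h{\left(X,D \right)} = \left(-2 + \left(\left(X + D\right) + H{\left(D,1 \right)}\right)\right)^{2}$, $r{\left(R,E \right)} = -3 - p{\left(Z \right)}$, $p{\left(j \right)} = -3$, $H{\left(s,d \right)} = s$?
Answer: $28033$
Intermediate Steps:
$Z = 15$ ($Z = 3 \cdot 5 = 15$)
$r{\left(R,E \right)} = 0$ ($r{\left(R,E \right)} = -3 - -3 = -3 + 3 = 0$)
$h{\left(X,D \right)} = \left(-2 + X + 2 D\right)^{2}$ ($h{\left(X,D \right)} = \left(-2 + \left(\left(X + D\right) + D\right)\right)^{2} = \left(-2 + \left(\left(D + X\right) + D\right)\right)^{2} = \left(-2 + \left(X + 2 D\right)\right)^{2} = \left(-2 + X + 2 D\right)^{2}$)
$97 \left(h{\left(9,-12 \right)} + r{\left(-3,-2 \right)}\right) = 97 \left(\left(-2 + 9 + 2 \left(-12\right)\right)^{2} + 0\right) = 97 \left(\left(-2 + 9 - 24\right)^{2} + 0\right) = 97 \left(\left(-17\right)^{2} + 0\right) = 97 \left(289 + 0\right) = 97 \cdot 289 = 28033$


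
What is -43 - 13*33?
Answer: -472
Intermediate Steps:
-43 - 13*33 = -43 - 429 = -472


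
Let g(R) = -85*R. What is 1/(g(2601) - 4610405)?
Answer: -1/4831490 ≈ -2.0698e-7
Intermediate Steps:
1/(g(2601) - 4610405) = 1/(-85*2601 - 4610405) = 1/(-221085 - 4610405) = 1/(-4831490) = -1/4831490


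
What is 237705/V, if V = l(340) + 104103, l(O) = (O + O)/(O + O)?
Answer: 18285/8008 ≈ 2.2833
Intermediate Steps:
l(O) = 1 (l(O) = (2*O)/((2*O)) = (2*O)*(1/(2*O)) = 1)
V = 104104 (V = 1 + 104103 = 104104)
237705/V = 237705/104104 = 237705*(1/104104) = 18285/8008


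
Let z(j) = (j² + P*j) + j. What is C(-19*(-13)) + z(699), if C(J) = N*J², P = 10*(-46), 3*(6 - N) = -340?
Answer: 22344502/3 ≈ 7.4482e+6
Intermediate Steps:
N = 358/3 (N = 6 - ⅓*(-340) = 6 + 340/3 = 358/3 ≈ 119.33)
P = -460
z(j) = j² - 459*j (z(j) = (j² - 460*j) + j = j² - 459*j)
C(J) = 358*J²/3
C(-19*(-13)) + z(699) = 358*(-19*(-13))²/3 + 699*(-459 + 699) = (358/3)*247² + 699*240 = (358/3)*61009 + 167760 = 21841222/3 + 167760 = 22344502/3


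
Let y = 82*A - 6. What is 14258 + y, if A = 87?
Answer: 21386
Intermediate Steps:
y = 7128 (y = 82*87 - 6 = 7134 - 6 = 7128)
14258 + y = 14258 + 7128 = 21386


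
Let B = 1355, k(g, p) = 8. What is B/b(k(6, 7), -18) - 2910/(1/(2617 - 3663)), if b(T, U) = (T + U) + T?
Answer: 6086365/2 ≈ 3.0432e+6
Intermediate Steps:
b(T, U) = U + 2*T
B/b(k(6, 7), -18) - 2910/(1/(2617 - 3663)) = 1355/(-18 + 2*8) - 2910/(1/(2617 - 3663)) = 1355/(-18 + 16) - 2910/(1/(-1046)) = 1355/(-2) - 2910/(-1/1046) = 1355*(-½) - 2910*(-1046) = -1355/2 + 3043860 = 6086365/2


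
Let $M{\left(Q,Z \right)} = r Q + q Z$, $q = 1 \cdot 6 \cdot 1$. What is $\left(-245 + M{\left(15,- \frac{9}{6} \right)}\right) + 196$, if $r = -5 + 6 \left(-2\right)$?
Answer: $-313$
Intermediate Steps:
$q = 6$ ($q = 6 \cdot 1 = 6$)
$r = -17$ ($r = -5 - 12 = -17$)
$M{\left(Q,Z \right)} = - 17 Q + 6 Z$
$\left(-245 + M{\left(15,- \frac{9}{6} \right)}\right) + 196 = \left(-245 + \left(\left(-17\right) 15 + 6 \left(- \frac{9}{6}\right)\right)\right) + 196 = \left(-245 - \left(255 - 6 \left(\left(-9\right) \frac{1}{6}\right)\right)\right) + 196 = \left(-245 + \left(-255 + 6 \left(- \frac{3}{2}\right)\right)\right) + 196 = \left(-245 - 264\right) + 196 = -509 + 196 = -313$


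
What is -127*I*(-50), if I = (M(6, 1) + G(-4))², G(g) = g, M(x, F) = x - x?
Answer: 101600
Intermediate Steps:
M(x, F) = 0
I = 16 (I = (0 - 4)² = (-4)² = 16)
-127*I*(-50) = -127*16*(-50) = -2032*(-50) = 101600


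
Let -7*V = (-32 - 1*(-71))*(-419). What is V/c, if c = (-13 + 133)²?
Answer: 5447/33600 ≈ 0.16211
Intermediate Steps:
V = 16341/7 (V = -(-32 - 1*(-71))*(-419)/7 = -(-32 + 71)*(-419)/7 = -39*(-419)/7 = -⅐*(-16341) = 16341/7 ≈ 2334.4)
c = 14400 (c = 120² = 14400)
V/c = (16341/7)/14400 = (16341/7)*(1/14400) = 5447/33600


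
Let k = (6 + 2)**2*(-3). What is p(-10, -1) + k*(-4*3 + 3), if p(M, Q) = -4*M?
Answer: 1768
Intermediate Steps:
k = -192 (k = 8**2*(-3) = 64*(-3) = -192)
p(-10, -1) + k*(-4*3 + 3) = -4*(-10) - 192*(-4*3 + 3) = 40 - 192*(-12 + 3) = 40 - 192*(-9) = 40 + 1728 = 1768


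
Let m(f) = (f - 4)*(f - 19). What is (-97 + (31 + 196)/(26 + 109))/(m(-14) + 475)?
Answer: -12868/144315 ≈ -0.089166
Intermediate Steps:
m(f) = (-19 + f)*(-4 + f) (m(f) = (-4 + f)*(-19 + f) = (-19 + f)*(-4 + f))
(-97 + (31 + 196)/(26 + 109))/(m(-14) + 475) = (-97 + (31 + 196)/(26 + 109))/((76 + (-14)² - 23*(-14)) + 475) = (-97 + 227/135)/((76 + 196 + 322) + 475) = (-97 + 227*(1/135))/(594 + 475) = (-97 + 227/135)/1069 = -12868/135*1/1069 = -12868/144315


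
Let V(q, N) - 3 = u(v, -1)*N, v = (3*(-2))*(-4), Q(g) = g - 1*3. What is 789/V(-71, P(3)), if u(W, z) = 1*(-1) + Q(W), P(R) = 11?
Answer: 789/223 ≈ 3.5381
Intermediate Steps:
Q(g) = -3 + g (Q(g) = g - 3 = -3 + g)
v = 24 (v = -6*(-4) = 24)
u(W, z) = -4 + W (u(W, z) = 1*(-1) + (-3 + W) = -1 + (-3 + W) = -4 + W)
V(q, N) = 3 + 20*N (V(q, N) = 3 + (-4 + 24)*N = 3 + 20*N)
789/V(-71, P(3)) = 789/(3 + 20*11) = 789/(3 + 220) = 789/223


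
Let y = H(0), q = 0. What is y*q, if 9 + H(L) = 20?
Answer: 0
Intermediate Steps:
H(L) = 11 (H(L) = -9 + 20 = 11)
y = 11
y*q = 11*0 = 0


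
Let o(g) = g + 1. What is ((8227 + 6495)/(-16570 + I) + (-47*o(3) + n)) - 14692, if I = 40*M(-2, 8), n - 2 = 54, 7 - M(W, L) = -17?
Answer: -115708681/7805 ≈ -14825.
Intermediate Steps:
M(W, L) = 24 (M(W, L) = 7 - 1*(-17) = 7 + 17 = 24)
o(g) = 1 + g
n = 56 (n = 2 + 54 = 56)
I = 960 (I = 40*24 = 960)
((8227 + 6495)/(-16570 + I) + (-47*o(3) + n)) - 14692 = ((8227 + 6495)/(-16570 + 960) + (-47*(1 + 3) + 56)) - 14692 = (14722/(-15610) + (-47*4 + 56)) - 14692 = (14722*(-1/15610) + (-188 + 56)) - 14692 = (-7361/7805 - 132) - 14692 = -1037621/7805 - 14692 = -115708681/7805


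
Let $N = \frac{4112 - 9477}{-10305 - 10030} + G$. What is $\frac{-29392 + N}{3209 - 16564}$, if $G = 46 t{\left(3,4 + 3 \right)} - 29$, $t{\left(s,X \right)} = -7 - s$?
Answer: $\frac{121524954}{54314785} \approx 2.2374$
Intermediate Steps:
$G = -489$ ($G = 46 \left(-7 - 3\right) - 29 = 46 \left(-10\right) - 29 = -460 - 29 = -489$)
$N = - \frac{1987690}{4067}$ ($N = \frac{4112 - 9477}{-10305 - 10030} - 489 = - \frac{5365}{-20335} - 489 = \left(-5365\right) \left(- \frac{1}{20335}\right) - 489 = \frac{1073}{4067} - 489 = - \frac{1987690}{4067} \approx -488.74$)
$\frac{-29392 + N}{3209 - 16564} = \frac{-29392 - \frac{1987690}{4067}}{3209 - 16564} = - \frac{121524954}{4067 \left(-13355\right)} = \left(- \frac{121524954}{4067}\right) \left(- \frac{1}{13355}\right) = \frac{121524954}{54314785}$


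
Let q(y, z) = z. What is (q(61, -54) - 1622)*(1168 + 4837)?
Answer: -10064380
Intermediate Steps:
(q(61, -54) - 1622)*(1168 + 4837) = (-54 - 1622)*(1168 + 4837) = -1676*6005 = -10064380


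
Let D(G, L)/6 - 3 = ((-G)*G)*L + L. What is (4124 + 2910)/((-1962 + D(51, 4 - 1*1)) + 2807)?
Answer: -7034/45937 ≈ -0.15312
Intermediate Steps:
D(G, L) = 18 + 6*L - 6*L*G² (D(G, L) = 18 + 6*(((-G)*G)*L + L) = 18 + 6*((-G²)*L + L) = 18 + 6*(-L*G² + L) = 18 + 6*(L - L*G²) = 18 + (6*L - 6*L*G²) = 18 + 6*L - 6*L*G²)
(4124 + 2910)/((-1962 + D(51, 4 - 1*1)) + 2807) = (4124 + 2910)/((-1962 + (18 + 6*(4 - 1*1) - 6*(4 - 1*1)*51²)) + 2807) = 7034/((-1962 + (18 + 6*(4 - 1) - 6*(4 - 1)*2601)) + 2807) = 7034/((-1962 + (18 + 6*3 - 6*3*2601)) + 2807) = 7034/((-1962 + (18 + 18 - 46818)) + 2807) = 7034/((-1962 - 46782) + 2807) = 7034/(-48744 + 2807) = 7034/(-45937) = 7034*(-1/45937) = -7034/45937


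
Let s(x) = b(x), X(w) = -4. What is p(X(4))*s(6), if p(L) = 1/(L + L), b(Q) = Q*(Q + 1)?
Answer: -21/4 ≈ -5.2500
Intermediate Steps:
b(Q) = Q*(1 + Q)
s(x) = x*(1 + x)
p(L) = 1/(2*L)
p(X(4))*s(6) = ((½)/(-4))*(6*(1 + 6)) = ((½)*(-¼))*(6*7) = -⅛*42 = -21/4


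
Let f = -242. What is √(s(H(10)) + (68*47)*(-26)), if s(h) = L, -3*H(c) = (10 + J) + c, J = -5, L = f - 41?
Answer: I*√83379 ≈ 288.75*I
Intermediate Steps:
L = -283 (L = -242 - 41 = -283)
H(c) = -5/3 - c/3 (H(c) = -((10 - 5) + c)/3 = -(5 + c)/3 = -5/3 - c/3)
s(h) = -283
√(s(H(10)) + (68*47)*(-26)) = √(-283 + (68*47)*(-26)) = √(-283 + 3196*(-26)) = √(-283 - 83096) = √(-83379) = I*√83379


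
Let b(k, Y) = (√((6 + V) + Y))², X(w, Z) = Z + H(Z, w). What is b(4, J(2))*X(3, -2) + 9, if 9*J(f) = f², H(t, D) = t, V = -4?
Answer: -7/9 ≈ -0.77778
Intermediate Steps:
X(w, Z) = 2*Z (X(w, Z) = Z + Z = 2*Z)
J(f) = f²/9
b(k, Y) = 2 + Y (b(k, Y) = (√((6 - 4) + Y))² = (√(2 + Y))² = 2 + Y)
b(4, J(2))*X(3, -2) + 9 = (2 + (⅑)*2²)*(2*(-2)) + 9 = (2 + (⅑)*4)*(-4) + 9 = (2 + 4/9)*(-4) + 9 = (22/9)*(-4) + 9 = -88/9 + 9 = -7/9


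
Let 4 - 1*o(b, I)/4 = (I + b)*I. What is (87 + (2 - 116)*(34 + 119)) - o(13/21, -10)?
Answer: -356911/21 ≈ -16996.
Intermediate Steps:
o(b, I) = 16 - 4*I*(I + b) (o(b, I) = 16 - 4*(I + b)*I = 16 - 4*I*(I + b))
(87 + (2 - 116)*(34 + 119)) - o(13/21, -10) = (87 + (2 - 116)*(34 + 119)) - (16 - 4*(-10)² - 4*(-10)*13/21) = (87 - 114*153) - (16 - 4*100 - 4*(-10)*13*(1/21)) = (87 - 17442) - (16 - 400 - 4*(-10)*13/21) = -17355 - (16 - 400 + 520/21) = -17355 - 1*(-7544/21) = -17355 + 7544/21 = -356911/21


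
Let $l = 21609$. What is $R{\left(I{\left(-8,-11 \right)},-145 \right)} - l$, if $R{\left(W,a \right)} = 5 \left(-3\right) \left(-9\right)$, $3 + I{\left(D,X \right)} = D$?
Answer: $-21474$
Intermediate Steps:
$I{\left(D,X \right)} = -3 + D$
$R{\left(W,a \right)} = 135$ ($R{\left(W,a \right)} = \left(-15\right) \left(-9\right) = 135$)
$R{\left(I{\left(-8,-11 \right)},-145 \right)} - l = 135 - 21609 = -21474$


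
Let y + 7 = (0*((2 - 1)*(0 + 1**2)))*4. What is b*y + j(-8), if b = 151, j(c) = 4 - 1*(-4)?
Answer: -1049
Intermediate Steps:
j(c) = 8 (j(c) = 4 + 4 = 8)
y = -7 (y = -7 + (0*((2 - 1)*(0 + 1**2)))*4 = -7 + (0*(1*(0 + 1)))*4 = -7 + (0*(1*1))*4 = -7 + (0*1)*4 = -7 + 0*4 = -7 + 0 = -7)
b*y + j(-8) = 151*(-7) + 8 = -1057 + 8 = -1049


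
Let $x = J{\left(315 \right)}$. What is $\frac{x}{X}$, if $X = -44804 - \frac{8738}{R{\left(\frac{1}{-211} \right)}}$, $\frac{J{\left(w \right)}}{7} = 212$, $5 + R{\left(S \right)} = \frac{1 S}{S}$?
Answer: $- \frac{424}{12177} \approx -0.03482$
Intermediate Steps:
$R{\left(S \right)} = -4$ ($R{\left(S \right)} = -5 + \frac{1 S}{S} = -5 + \frac{S}{S} = -5 + 1 = -4$)
$J{\left(w \right)} = 1484$ ($J{\left(w \right)} = 7 \cdot 212 = 1484$)
$x = 1484$
$X = - \frac{85239}{2}$ ($X = -44804 - \frac{8738}{-4} = -44804 - 8738 \left(- \frac{1}{4}\right) = -44804 - - \frac{4369}{2} = -44804 + \frac{4369}{2} = - \frac{85239}{2} \approx -42620.0$)
$\frac{x}{X} = \frac{1484}{- \frac{85239}{2}} = 1484 \left(- \frac{2}{85239}\right) = - \frac{424}{12177}$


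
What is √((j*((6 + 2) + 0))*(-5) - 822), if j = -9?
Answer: I*√462 ≈ 21.494*I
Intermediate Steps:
√((j*((6 + 2) + 0))*(-5) - 822) = √(-9*((6 + 2) + 0)*(-5) - 822) = √(-9*(8 + 0)*(-5) - 822) = √(-9*8*(-5) - 822) = √(-72*(-5) - 822) = √(360 - 822) = √(-462) = I*√462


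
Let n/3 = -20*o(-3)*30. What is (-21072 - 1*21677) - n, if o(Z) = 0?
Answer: -42749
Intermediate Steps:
n = 0 (n = 3*(-20*0*30) = 3*(0*30) = 3*0 = 0)
(-21072 - 1*21677) - n = (-21072 - 1*21677) - 1*0 = (-21072 - 21677) + 0 = -42749 + 0 = -42749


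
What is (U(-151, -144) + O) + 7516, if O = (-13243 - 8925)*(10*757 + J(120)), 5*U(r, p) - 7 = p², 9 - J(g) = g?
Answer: -826697237/5 ≈ -1.6534e+8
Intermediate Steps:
J(g) = 9 - g
U(r, p) = 7/5 + p²/5
O = -165351112 (O = (-13243 - 8925)*(10*757 + (9 - 1*120)) = -22168*(7570 + (9 - 120)) = -22168*(7570 - 111) = -22168*7459 = -165351112)
(U(-151, -144) + O) + 7516 = ((7/5 + (⅕)*(-144)²) - 165351112) + 7516 = ((7/5 + (⅕)*20736) - 165351112) + 7516 = ((7/5 + 20736/5) - 165351112) + 7516 = (20743/5 - 165351112) + 7516 = -826734817/5 + 7516 = -826697237/5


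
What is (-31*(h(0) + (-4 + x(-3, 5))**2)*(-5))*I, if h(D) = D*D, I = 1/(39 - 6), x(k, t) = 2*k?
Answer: 15500/33 ≈ 469.70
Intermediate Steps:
I = 1/33 ≈ 0.030303
h(D) = D**2
(-31*(h(0) + (-4 + x(-3, 5))**2)*(-5))*I = -31*(0**2 + (-4 + 2*(-3))**2)*(-5)*(1/33) = -31*(0 + (-4 - 6)**2)*(-5)*(1/33) = -31*(0 + (-10)**2)*(-5)*(1/33) = -31*(0 + 100)*(-5)*(1/33) = -3100*(-5)*(1/33) = -31*(-500)*(1/33) = 15500*(1/33) = 15500/33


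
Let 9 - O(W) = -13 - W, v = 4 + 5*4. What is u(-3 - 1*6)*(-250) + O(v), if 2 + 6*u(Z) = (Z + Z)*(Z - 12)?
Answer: -46862/3 ≈ -15621.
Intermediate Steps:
u(Z) = -⅓ + Z*(-12 + Z)/3 (u(Z) = -⅓ + ((Z + Z)*(Z - 12))/6 = -⅓ + ((2*Z)*(-12 + Z))/6 = -⅓ + (2*Z*(-12 + Z))/6 = -⅓ + Z*(-12 + Z)/3)
v = 24 (v = 4 + 20 = 24)
O(W) = 22 + W (O(W) = 9 - (-13 - W) = 9 + (13 + W) = 22 + W)
u(-3 - 1*6)*(-250) + O(v) = (-⅓ - 4*(-3 - 1*6) + (-3 - 1*6)²/3)*(-250) + (22 + 24) = (-⅓ - 4*(-3 - 6) + (-3 - 6)²/3)*(-250) + 46 = (-⅓ - 4*(-9) + (⅓)*(-9)²)*(-250) + 46 = (-⅓ + 36 + (⅓)*81)*(-250) + 46 = (-⅓ + 36 + 27)*(-250) + 46 = (188/3)*(-250) + 46 = -47000/3 + 46 = -46862/3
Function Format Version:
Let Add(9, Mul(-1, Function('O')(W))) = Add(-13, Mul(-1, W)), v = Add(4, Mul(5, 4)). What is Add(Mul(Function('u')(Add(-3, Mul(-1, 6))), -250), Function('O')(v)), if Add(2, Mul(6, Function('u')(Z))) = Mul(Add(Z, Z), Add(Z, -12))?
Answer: Rational(-46862, 3) ≈ -15621.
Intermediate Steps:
Function('u')(Z) = Add(Rational(-1, 3), Mul(Rational(1, 3), Z, Add(-12, Z))) (Function('u')(Z) = Add(Rational(-1, 3), Mul(Rational(1, 6), Mul(Add(Z, Z), Add(Z, -12)))) = Add(Rational(-1, 3), Mul(Rational(1, 6), Mul(Mul(2, Z), Add(-12, Z)))) = Add(Rational(-1, 3), Mul(Rational(1, 6), Mul(2, Z, Add(-12, Z)))) = Add(Rational(-1, 3), Mul(Rational(1, 3), Z, Add(-12, Z))))
v = 24 (v = Add(4, 20) = 24)
Function('O')(W) = Add(22, W) (Function('O')(W) = Add(9, Mul(-1, Add(-13, Mul(-1, W)))) = Add(9, Add(13, W)) = Add(22, W))
Add(Mul(Function('u')(Add(-3, Mul(-1, 6))), -250), Function('O')(v)) = Add(Mul(Add(Rational(-1, 3), Mul(-4, Add(-3, Mul(-1, 6))), Mul(Rational(1, 3), Pow(Add(-3, Mul(-1, 6)), 2))), -250), Add(22, 24)) = Add(Mul(Add(Rational(-1, 3), Mul(-4, Add(-3, -6)), Mul(Rational(1, 3), Pow(Add(-3, -6), 2))), -250), 46) = Add(Mul(Add(Rational(-1, 3), Mul(-4, -9), Mul(Rational(1, 3), Pow(-9, 2))), -250), 46) = Add(Mul(Add(Rational(-1, 3), 36, Mul(Rational(1, 3), 81)), -250), 46) = Add(Mul(Add(Rational(-1, 3), 36, 27), -250), 46) = Add(Mul(Rational(188, 3), -250), 46) = Add(Rational(-47000, 3), 46) = Rational(-46862, 3)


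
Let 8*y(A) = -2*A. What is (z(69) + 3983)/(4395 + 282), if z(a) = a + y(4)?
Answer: 4051/4677 ≈ 0.86615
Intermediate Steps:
y(A) = -A/4 (y(A) = (-2*A)/8 = -A/4)
z(a) = -1 + a (z(a) = a - 1/4*4 = a - 1 = -1 + a)
(z(69) + 3983)/(4395 + 282) = ((-1 + 69) + 3983)/(4395 + 282) = (68 + 3983)/4677 = 4051*(1/4677) = 4051/4677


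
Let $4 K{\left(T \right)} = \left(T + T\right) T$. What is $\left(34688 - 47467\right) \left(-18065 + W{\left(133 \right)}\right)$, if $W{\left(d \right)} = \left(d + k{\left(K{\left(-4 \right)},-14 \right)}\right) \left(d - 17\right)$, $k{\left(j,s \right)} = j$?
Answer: $21839311$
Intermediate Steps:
$K{\left(T \right)} = \frac{T^{2}}{2}$ ($K{\left(T \right)} = \frac{\left(T + T\right) T}{4} = \frac{2 T T}{4} = \frac{2 T^{2}}{4} = \frac{T^{2}}{2}$)
$W{\left(d \right)} = \left(-17 + d\right) \left(8 + d\right)$ ($W{\left(d \right)} = \left(d + \frac{\left(-4\right)^{2}}{2}\right) \left(d - 17\right) = \left(d + \frac{1}{2} \cdot 16\right) \left(-17 + d\right) = \left(d + 8\right) \left(-17 + d\right) = \left(8 + d\right) \left(-17 + d\right) = \left(-17 + d\right) \left(8 + d\right)$)
$\left(34688 - 47467\right) \left(-18065 + W{\left(133 \right)}\right) = \left(34688 - 47467\right) \left(-18065 - \left(1333 - 17689\right)\right) = - 12779 \left(-18065 - -16356\right) = - 12779 \left(-18065 + 16356\right) = \left(-12779\right) \left(-1709\right) = 21839311$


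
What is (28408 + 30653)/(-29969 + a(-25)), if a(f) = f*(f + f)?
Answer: -19687/9573 ≈ -2.0565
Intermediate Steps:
a(f) = 2*f**2 (a(f) = f*(2*f) = 2*f**2)
(28408 + 30653)/(-29969 + a(-25)) = (28408 + 30653)/(-29969 + 2*(-25)**2) = 59061/(-29969 + 2*625) = 59061/(-29969 + 1250) = 59061/(-28719) = 59061*(-1/28719) = -19687/9573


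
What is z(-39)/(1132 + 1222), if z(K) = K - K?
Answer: 0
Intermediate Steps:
z(K) = 0
z(-39)/(1132 + 1222) = 0/(1132 + 1222) = 0/2354 = (1/2354)*0 = 0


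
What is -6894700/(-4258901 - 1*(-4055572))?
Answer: 6894700/203329 ≈ 33.909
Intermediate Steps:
-6894700/(-4258901 - 1*(-4055572)) = -6894700/(-4258901 + 4055572) = -6894700/(-203329) = -6894700*(-1/203329) = 6894700/203329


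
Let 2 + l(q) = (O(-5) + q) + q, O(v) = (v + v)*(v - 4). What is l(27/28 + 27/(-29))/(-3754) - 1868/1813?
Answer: -415983921/394748116 ≈ -1.0538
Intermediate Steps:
O(v) = 2*v*(-4 + v) (O(v) = (2*v)*(-4 + v) = 2*v*(-4 + v))
l(q) = 88 + 2*q (l(q) = -2 + ((2*(-5)*(-4 - 5) + q) + q) = -2 + ((2*(-5)*(-9) + q) + q) = -2 + ((90 + q) + q) = -2 + (90 + 2*q) = 88 + 2*q)
l(27/28 + 27/(-29))/(-3754) - 1868/1813 = (88 + 2*(27/28 + 27/(-29)))/(-3754) - 1868/1813 = (88 + 2*(27*(1/28) + 27*(-1/29)))*(-1/3754) - 1868*1/1813 = (88 + 2*(27/28 - 27/29))*(-1/3754) - 1868/1813 = (88 + 2*(27/812))*(-1/3754) - 1868/1813 = (88 + 27/406)*(-1/3754) - 1868/1813 = (35755/406)*(-1/3754) - 1868/1813 = -35755/1524124 - 1868/1813 = -415983921/394748116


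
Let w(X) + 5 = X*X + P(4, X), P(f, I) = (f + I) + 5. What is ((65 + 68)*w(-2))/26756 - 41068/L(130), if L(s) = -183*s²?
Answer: 445848751/10343535150 ≈ 0.043104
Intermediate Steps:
P(f, I) = 5 + I + f (P(f, I) = (I + f) + 5 = 5 + I + f)
w(X) = 4 + X + X² (w(X) = -5 + (X*X + (5 + X + 4)) = -5 + (X² + (9 + X)) = -5 + (9 + X + X²) = 4 + X + X²)
((65 + 68)*w(-2))/26756 - 41068/L(130) = ((65 + 68)*(4 - 2 + (-2)²))/26756 - 41068/((-183*130²)) = (133*(4 - 2 + 4))*(1/26756) - 41068/((-183*16900)) = (133*6)*(1/26756) - 41068/(-3092700) = 798*(1/26756) - 41068*(-1/3092700) = 399/13378 + 10267/773175 = 445848751/10343535150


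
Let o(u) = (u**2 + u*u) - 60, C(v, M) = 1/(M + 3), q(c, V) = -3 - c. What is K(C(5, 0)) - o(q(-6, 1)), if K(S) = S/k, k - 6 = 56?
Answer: 7813/186 ≈ 42.005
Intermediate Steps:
k = 62 (k = 6 + 56 = 62)
C(v, M) = 1/(3 + M)
K(S) = S/62
o(u) = -60 + 2*u**2 (o(u) = (u**2 + u**2) - 60 = 2*u**2 - 60 = -60 + 2*u**2)
K(C(5, 0)) - o(q(-6, 1)) = 1/(62*(3 + 0)) - (-60 + 2*(-3 - 1*(-6))**2) = (1/62)/3 - (-60 + 2*(-3 + 6)**2) = (1/62)*(1/3) - (-60 + 2*3**2) = 1/186 - (-60 + 2*9) = 1/186 - (-60 + 18) = 1/186 - 1*(-42) = 1/186 + 42 = 7813/186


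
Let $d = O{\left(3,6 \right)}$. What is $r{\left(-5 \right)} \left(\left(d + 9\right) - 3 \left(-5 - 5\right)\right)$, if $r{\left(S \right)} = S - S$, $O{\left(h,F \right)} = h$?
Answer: $0$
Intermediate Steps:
$r{\left(S \right)} = 0$
$d = 3$
$r{\left(-5 \right)} \left(\left(d + 9\right) - 3 \left(-5 - 5\right)\right) = 0 \left(\left(3 + 9\right) - 3 \left(-5 - 5\right)\right) = 0 \left(12 - -30\right) = 0 \left(12 + 30\right) = 0 \cdot 42 = 0$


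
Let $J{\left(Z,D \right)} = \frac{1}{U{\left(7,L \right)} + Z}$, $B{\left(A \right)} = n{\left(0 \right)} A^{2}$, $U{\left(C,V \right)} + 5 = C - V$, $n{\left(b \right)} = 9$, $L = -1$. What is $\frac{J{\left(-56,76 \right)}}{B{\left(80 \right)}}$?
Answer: $- \frac{1}{3052800} \approx -3.2757 \cdot 10^{-7}$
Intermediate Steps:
$U{\left(C,V \right)} = -5 + C - V$ ($U{\left(C,V \right)} = -5 + \left(C - V\right) = -5 + C - V$)
$B{\left(A \right)} = 9 A^{2}$
$J{\left(Z,D \right)} = \frac{1}{3 + Z}$ ($J{\left(Z,D \right)} = \frac{1}{\left(-5 + 7 - -1\right) + Z} = \frac{1}{\left(-5 + 7 + 1\right) + Z} = \frac{1}{3 + Z}$)
$\frac{J{\left(-56,76 \right)}}{B{\left(80 \right)}} = \frac{1}{\left(3 - 56\right) 9 \cdot 80^{2}} = \frac{1}{\left(-53\right) 9 \cdot 6400} = - \frac{1}{53 \cdot 57600} = \left(- \frac{1}{53}\right) \frac{1}{57600} = - \frac{1}{3052800}$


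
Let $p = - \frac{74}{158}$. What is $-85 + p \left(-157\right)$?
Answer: $- \frac{906}{79} \approx -11.468$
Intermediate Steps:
$p = - \frac{37}{79}$ ($p = \left(-74\right) \frac{1}{158} = - \frac{37}{79} \approx -0.46835$)
$-85 + p \left(-157\right) = -85 - - \frac{5809}{79} = -85 + \frac{5809}{79} = - \frac{906}{79}$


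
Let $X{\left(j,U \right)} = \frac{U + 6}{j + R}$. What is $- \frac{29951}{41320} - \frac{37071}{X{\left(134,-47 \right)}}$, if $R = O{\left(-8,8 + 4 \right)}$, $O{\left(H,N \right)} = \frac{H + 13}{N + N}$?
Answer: $\frac{102787785007}{847060} \approx 1.2135 \cdot 10^{5}$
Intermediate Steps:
$O{\left(H,N \right)} = \frac{13 + H}{2 N}$
$R = \frac{5}{24}$ ($R = \frac{13 - 8}{2 \left(8 + 4\right)} = \frac{1}{2} \cdot \frac{1}{12} \cdot 5 = \frac{5}{24} \approx 0.20833$)
$X{\left(j,U \right)} = \frac{6 + U}{\frac{5}{24} + j}$ ($X{\left(j,U \right)} = \frac{U + 6}{j + \frac{5}{24}} = \frac{6 + U}{\frac{5}{24} + j}$)
$- \frac{29951}{41320} - \frac{37071}{X{\left(134,-47 \right)}} = - \frac{29951}{41320} - \frac{37071}{24 \frac{1}{5 + 24 \cdot 134} \left(6 - 47\right)} = \left(-29951\right) \frac{1}{41320} - \frac{37071}{24 \frac{1}{5 + 3216} \left(-41\right)} = - \frac{29951}{41320} - \frac{37071}{24 \cdot \frac{1}{3221} \left(-41\right)} = - \frac{29951}{41320} - \frac{37071}{- \frac{984}{3221}} = - \frac{29951}{41320} - - \frac{39801897}{328} = - \frac{29951}{41320} + \frac{39801897}{328} = \frac{102787785007}{847060}$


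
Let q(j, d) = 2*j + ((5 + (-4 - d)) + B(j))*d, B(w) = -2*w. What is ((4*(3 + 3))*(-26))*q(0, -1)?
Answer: 1248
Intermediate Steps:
q(j, d) = 2*j + d*(1 - d - 2*j) (q(j, d) = 2*j + ((5 + (-4 - d)) - 2*j)*d = 2*j + ((1 - d) - 2*j)*d = 2*j + (1 - d - 2*j)*d = 2*j + d*(1 - d - 2*j))
((4*(3 + 3))*(-26))*q(0, -1) = ((4*(3 + 3))*(-26))*(-1 - 1*(-1)² + 2*0 - 2*(-1)*0) = ((4*6)*(-26))*(-1 - 1*1 + 0 + 0) = (24*(-26))*(-1 - 1 + 0 + 0) = -624*(-2) = 1248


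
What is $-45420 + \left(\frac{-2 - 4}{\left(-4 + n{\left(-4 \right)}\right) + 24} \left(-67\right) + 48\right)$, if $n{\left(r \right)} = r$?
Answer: $- \frac{362775}{8} \approx -45347.0$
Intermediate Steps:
$-45420 + \left(\frac{-2 - 4}{\left(-4 + n{\left(-4 \right)}\right) + 24} \left(-67\right) + 48\right) = -45420 + \left(\frac{-2 - 4}{\left(-4 - 4\right) + 24} \left(-67\right) + 48\right) = -45420 + \left(- \frac{6}{-8 + 24} \left(-67\right) + 48\right) = -45420 + \left(- \frac{6}{16} \left(-67\right) + 48\right) = -45420 + \left(\left(-6\right) \frac{1}{16} \left(-67\right) + 48\right) = -45420 + \left(\left(- \frac{3}{8}\right) \left(-67\right) + 48\right) = -45420 + \left(\frac{201}{8} + 48\right) = -45420 + \frac{585}{8} = - \frac{362775}{8}$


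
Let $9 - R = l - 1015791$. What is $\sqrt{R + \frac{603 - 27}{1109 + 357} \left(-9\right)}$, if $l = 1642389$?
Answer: $\frac{3 i \sqrt{37406808573}}{733} \approx 791.58 i$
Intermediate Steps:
$R = -626589$ ($R = 9 - \left(1642389 - 1015791\right) = 9 - 626598 = -626589$)
$\sqrt{R + \frac{603 - 27}{1109 + 357} \left(-9\right)} = \sqrt{-626589 + \frac{603 - 27}{1109 + 357} \left(-9\right)} = \sqrt{-626589 + \frac{576}{1466} \left(-9\right)} = \sqrt{-626589 + 576 \cdot \frac{1}{1466} \left(-9\right)} = \sqrt{-626589 + \frac{288}{733} \left(-9\right)} = \sqrt{-626589 - \frac{2592}{733}} = \sqrt{- \frac{459292329}{733}} = \frac{3 i \sqrt{37406808573}}{733}$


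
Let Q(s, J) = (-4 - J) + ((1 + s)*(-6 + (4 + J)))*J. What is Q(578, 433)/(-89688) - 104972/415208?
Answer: -1402325506843/1163724222 ≈ -1205.0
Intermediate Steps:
Q(s, J) = -4 - J + J*(1 + s)*(-2 + J) (Q(s, J) = (-4 - J) + ((1 + s)*(-2 + J))*J = (-4 - J) + J*(1 + s)*(-2 + J) = -4 - J + J*(1 + s)*(-2 + J))
Q(578, 433)/(-89688) - 104972/415208 = (-4 + 433**2 - 3*433 + 578*433**2 - 2*433*578)/(-89688) - 104972/415208 = (-4 + 187489 - 1299 + 578*187489 - 500548)*(-1/89688) - 104972*1/415208 = (-4 + 187489 - 1299 + 108368642 - 500548)*(-1/89688) - 26243/103802 = 108054280*(-1/89688) - 26243/103802 = -13506785/11211 - 26243/103802 = -1402325506843/1163724222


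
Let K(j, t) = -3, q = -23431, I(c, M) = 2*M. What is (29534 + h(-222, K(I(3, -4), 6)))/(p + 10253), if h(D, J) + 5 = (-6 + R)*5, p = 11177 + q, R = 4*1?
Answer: -29519/2001 ≈ -14.752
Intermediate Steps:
R = 4
p = -12254 (p = 11177 - 23431 = -12254)
h(D, J) = -15 (h(D, J) = -5 + (-6 + 4)*5 = -5 - 2*5 = -5 - 10 = -15)
(29534 + h(-222, K(I(3, -4), 6)))/(p + 10253) = (29534 - 15)/(-12254 + 10253) = 29519/(-2001) = 29519*(-1/2001) = -29519/2001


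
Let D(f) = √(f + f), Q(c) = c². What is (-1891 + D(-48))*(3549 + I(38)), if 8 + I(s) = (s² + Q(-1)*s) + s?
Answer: -9570351 + 20244*I*√6 ≈ -9.5704e+6 + 49588.0*I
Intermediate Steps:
I(s) = -8 + s² + 2*s (I(s) = -8 + ((s² + (-1)²*s) + s) = -8 + ((s² + 1*s) + s) = -8 + ((s² + s) + s) = -8 + ((s + s²) + s) = -8 + (s² + 2*s) = -8 + s² + 2*s)
D(f) = √2*√f (D(f) = √(2*f) = √2*√f)
(-1891 + D(-48))*(3549 + I(38)) = (-1891 + √2*√(-48))*(3549 + (-8 + 38² + 2*38)) = (-1891 + √2*(4*I*√3))*(3549 + (-8 + 1444 + 76)) = (-1891 + 4*I*√6)*(3549 + 1512) = (-1891 + 4*I*√6)*5061 = -9570351 + 20244*I*√6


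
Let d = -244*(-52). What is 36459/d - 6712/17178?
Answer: 270565423/108977232 ≈ 2.4828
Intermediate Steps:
d = 12688
36459/d - 6712/17178 = 36459/12688 - 6712/17178 = 36459*(1/12688) - 6712*1/17178 = 36459/12688 - 3356/8589 = 270565423/108977232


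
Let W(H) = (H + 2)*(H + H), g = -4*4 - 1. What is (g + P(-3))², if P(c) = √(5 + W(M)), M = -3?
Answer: (17 - √11)² ≈ 187.23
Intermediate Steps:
g = -17 (g = -16 - 1 = -17)
W(H) = 2*H*(2 + H) (W(H) = (2 + H)*(2*H) = 2*H*(2 + H))
P(c) = √11 (P(c) = √(5 + 2*(-3)*(2 - 3)) = √(5 + 2*(-3)*(-1)) = √(5 + 6) = √11)
(g + P(-3))² = (-17 + √11)²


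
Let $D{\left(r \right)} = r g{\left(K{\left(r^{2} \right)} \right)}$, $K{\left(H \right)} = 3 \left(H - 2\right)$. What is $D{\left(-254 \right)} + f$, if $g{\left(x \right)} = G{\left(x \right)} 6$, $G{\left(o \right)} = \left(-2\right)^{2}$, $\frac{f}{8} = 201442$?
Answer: $1605440$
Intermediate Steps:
$f = 1611536$ ($f = 8 \cdot 201442 = 1611536$)
$G{\left(o \right)} = 4$
$K{\left(H \right)} = -6 + 3 H$ ($K{\left(H \right)} = 3 \left(-2 + H\right) = -6 + 3 H$)
$g{\left(x \right)} = 24$ ($g{\left(x \right)} = 4 \cdot 6 = 24$)
$D{\left(r \right)} = 24 r$ ($D{\left(r \right)} = r 24 = 24 r$)
$D{\left(-254 \right)} + f = 24 \left(-254\right) + 1611536 = -6096 + 1611536 = 1605440$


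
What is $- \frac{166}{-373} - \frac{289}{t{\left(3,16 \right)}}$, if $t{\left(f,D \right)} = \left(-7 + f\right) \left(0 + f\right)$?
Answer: $\frac{109789}{4476} \approx 24.528$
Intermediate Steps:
$t{\left(f,D \right)} = f \left(-7 + f\right)$ ($t{\left(f,D \right)} = \left(-7 + f\right) f = f \left(-7 + f\right)$)
$- \frac{166}{-373} - \frac{289}{t{\left(3,16 \right)}} = - \frac{166}{-373} - \frac{289}{3 \left(-7 + 3\right)} = \left(-166\right) \left(- \frac{1}{373}\right) - \frac{289}{3 \left(-4\right)} = \frac{166}{373} - \frac{289}{-12} = \frac{166}{373} - - \frac{289}{12} = \frac{166}{373} + \frac{289}{12} = \frac{109789}{4476}$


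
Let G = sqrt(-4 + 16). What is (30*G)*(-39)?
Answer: -2340*sqrt(3) ≈ -4053.0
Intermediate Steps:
G = 2*sqrt(3) (G = sqrt(12) = 2*sqrt(3) ≈ 3.4641)
(30*G)*(-39) = (30*(2*sqrt(3)))*(-39) = (60*sqrt(3))*(-39) = -2340*sqrt(3)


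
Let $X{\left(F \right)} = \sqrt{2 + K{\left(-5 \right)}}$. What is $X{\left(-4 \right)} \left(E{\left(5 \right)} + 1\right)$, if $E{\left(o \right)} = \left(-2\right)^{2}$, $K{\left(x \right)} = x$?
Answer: $5 i \sqrt{3} \approx 8.6602 i$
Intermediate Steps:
$X{\left(F \right)} = i \sqrt{3}$ ($X{\left(F \right)} = \sqrt{2 - 5} = \sqrt{-3} = i \sqrt{3}$)
$E{\left(o \right)} = 4$
$X{\left(-4 \right)} \left(E{\left(5 \right)} + 1\right) = i \sqrt{3} \left(4 + 1\right) = i \sqrt{3} \cdot 5 = 5 i \sqrt{3}$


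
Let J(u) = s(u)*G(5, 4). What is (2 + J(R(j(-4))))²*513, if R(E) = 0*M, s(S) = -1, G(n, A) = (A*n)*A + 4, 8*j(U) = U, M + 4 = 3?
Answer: 3449412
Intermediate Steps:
M = -1 (M = -4 + 3 = -1)
j(U) = U/8
G(n, A) = 4 + n*A² (G(n, A) = n*A² + 4 = 4 + n*A²)
R(E) = 0 (R(E) = 0*(-1) = 0)
J(u) = -84 (J(u) = -(4 + 5*4²) = -(4 + 5*16) = -(4 + 80) = -1*84 = -84)
(2 + J(R(j(-4))))²*513 = (2 - 84)²*513 = (-82)²*513 = 6724*513 = 3449412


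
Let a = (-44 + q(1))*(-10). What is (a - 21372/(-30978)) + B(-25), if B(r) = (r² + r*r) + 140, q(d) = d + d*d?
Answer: 9348592/5163 ≈ 1810.7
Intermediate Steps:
q(d) = d + d²
B(r) = 140 + 2*r² (B(r) = (r² + r²) + 140 = 2*r² + 140 = 140 + 2*r²)
a = 420 (a = (-44 + 1*(1 + 1))*(-10) = (-44 + 1*2)*(-10) = (-44 + 2)*(-10) = -42*(-10) = 420)
(a - 21372/(-30978)) + B(-25) = (420 - 21372/(-30978)) + (140 + 2*(-25)²) = (420 - 21372*(-1/30978)) + (140 + 2*625) = (420 + 3562/5163) + (140 + 1250) = 2172022/5163 + 1390 = 9348592/5163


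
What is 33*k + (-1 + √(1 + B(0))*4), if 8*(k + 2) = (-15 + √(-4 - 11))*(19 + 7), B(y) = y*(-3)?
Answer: -6687/4 + 429*I*√15/4 ≈ -1671.8 + 415.38*I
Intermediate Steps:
B(y) = -3*y
k = -203/4 + 13*I*√15/4 (k = -2 + ((-15 + √(-4 - 11))*(19 + 7))/8 = -2 + ((-15 + √(-15))*26)/8 = -2 + ((-15 + I*√15)*26)/8 = -2 + (-390 + 26*I*√15)/8 = -2 + (-195/4 + 13*I*√15/4) = -203/4 + 13*I*√15/4 ≈ -50.75 + 12.587*I)
33*k + (-1 + √(1 + B(0))*4) = 33*(-203/4 + 13*I*√15/4) + (-1 + √(1 - 3*0)*4) = (-6699/4 + 429*I*√15/4) + (-1 + √(1 + 0)*4) = (-6699/4 + 429*I*√15/4) + (-1 + √1*4) = (-6699/4 + 429*I*√15/4) + (-1 + 1*4) = (-6699/4 + 429*I*√15/4) + (-1 + 4) = (-6699/4 + 429*I*√15/4) + 3 = -6687/4 + 429*I*√15/4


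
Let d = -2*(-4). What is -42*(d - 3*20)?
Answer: 2184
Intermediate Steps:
d = 8
-42*(d - 3*20) = -42*(8 - 3*20) = -42*(8 - 60) = -42*(-52) = 2184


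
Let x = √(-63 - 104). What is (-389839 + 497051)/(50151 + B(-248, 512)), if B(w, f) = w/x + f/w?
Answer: 862869215831308/403611339892407 - 25551621536*I*√167/403611339892407 ≈ 2.1379 - 0.00081811*I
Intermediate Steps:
x = I*√167 (x = √(-167) = I*√167 ≈ 12.923*I)
B(w, f) = f/w - I*w*√167/167 (B(w, f) = w/((I*√167)) + f/w = w*(-I*√167/167) + f/w = -I*w*√167/167 + f/w = f/w - I*w*√167/167)
(-389839 + 497051)/(50151 + B(-248, 512)) = (-389839 + 497051)/(50151 + (512/(-248) - 1/167*I*(-248)*√167)) = 107212/(50151 + (512*(-1/248) + 248*I*√167/167)) = 107212/(50151 + (-64/31 + 248*I*√167/167)) = 107212/(1554617/31 + 248*I*√167/167)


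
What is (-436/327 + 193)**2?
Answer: 330625/9 ≈ 36736.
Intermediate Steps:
(-436/327 + 193)**2 = (-436*1/327 + 193)**2 = (-4/3 + 193)**2 = (575/3)**2 = 330625/9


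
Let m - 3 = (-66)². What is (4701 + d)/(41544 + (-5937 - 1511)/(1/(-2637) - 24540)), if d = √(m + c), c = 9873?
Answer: 101403674227/896138059680 + 64711981*√3558/1344207089520 ≈ 0.11603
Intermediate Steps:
m = 4359 (m = 3 + (-66)² = 3 + 4356 = 4359)
d = 2*√3558 (d = √(4359 + 9873) = √14232 = 2*√3558 ≈ 119.30)
(4701 + d)/(41544 + (-5937 - 1511)/(1/(-2637) - 24540)) = (4701 + 2*√3558)/(41544 + (-5937 - 1511)/(1/(-2637) - 24540)) = (4701 + 2*√3558)/(41544 - 7448/(-1/2637 - 24540)) = (4701 + 2*√3558)/(41544 - 7448/(-64711981/2637)) = (4701 + 2*√3558)/(41544 - 7448*(-2637/64711981)) = (4701 + 2*√3558)/(41544 + 19640376/64711981) = (4701 + 2*√3558)/(2688414179040/64711981) = (4701 + 2*√3558)*(64711981/2688414179040) = 101403674227/896138059680 + 64711981*√3558/1344207089520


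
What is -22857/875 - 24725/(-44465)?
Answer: -198940426/7781375 ≈ -25.566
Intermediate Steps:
-22857/875 - 24725/(-44465) = -22857*1/875 - 24725*(-1/44465) = -22857/875 + 4945/8893 = -198940426/7781375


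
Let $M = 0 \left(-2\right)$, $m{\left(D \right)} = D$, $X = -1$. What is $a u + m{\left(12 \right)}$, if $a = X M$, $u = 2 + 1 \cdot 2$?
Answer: $12$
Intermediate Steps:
$u = 4$ ($u = 2 + 2 = 4$)
$M = 0$
$a = 0$ ($a = \left(-1\right) 0 = 0$)
$a u + m{\left(12 \right)} = 0 \cdot 4 + 12 = 0 + 12 = 12$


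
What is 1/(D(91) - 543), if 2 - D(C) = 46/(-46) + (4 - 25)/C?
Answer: -13/7017 ≈ -0.0018526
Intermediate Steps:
D(C) = 3 + 21/C (D(C) = 2 - (46/(-46) + (4 - 25)/C) = 2 - (46*(-1/46) - 21/C) = 2 - (-1 - 21/C) = 2 + (1 + 21/C) = 3 + 21/C)
1/(D(91) - 543) = 1/((3 + 21/91) - 543) = 1/((3 + 21*(1/91)) - 543) = 1/((3 + 3/13) - 543) = 1/(42/13 - 543) = 1/(-7017/13) = -13/7017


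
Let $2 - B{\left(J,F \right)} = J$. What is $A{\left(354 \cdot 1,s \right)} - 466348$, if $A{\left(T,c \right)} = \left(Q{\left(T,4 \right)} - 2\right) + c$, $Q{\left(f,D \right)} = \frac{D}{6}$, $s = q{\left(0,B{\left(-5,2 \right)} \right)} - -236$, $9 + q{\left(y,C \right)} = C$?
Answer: $- \frac{1398346}{3} \approx -4.6612 \cdot 10^{5}$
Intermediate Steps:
$B{\left(J,F \right)} = 2 - J$
$q{\left(y,C \right)} = -9 + C$
$s = 234$ ($s = \left(-9 + \left(2 - -5\right)\right) - -236 = \left(-9 + \left(2 + 5\right)\right) + 236 = \left(-9 + 7\right) + 236 = -2 + 236 = 234$)
$Q{\left(f,D \right)} = \frac{D}{6}$ ($Q{\left(f,D \right)} = D \frac{1}{6} = \frac{D}{6}$)
$A{\left(T,c \right)} = - \frac{4}{3} + c$ ($A{\left(T,c \right)} = \left(\frac{1}{6} \cdot 4 - 2\right) + c = \left(\frac{2}{3} - 2\right) + c = - \frac{4}{3} + c$)
$A{\left(354 \cdot 1,s \right)} - 466348 = \left(- \frac{4}{3} + 234\right) - 466348 = \frac{698}{3} - 466348 = - \frac{1398346}{3}$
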